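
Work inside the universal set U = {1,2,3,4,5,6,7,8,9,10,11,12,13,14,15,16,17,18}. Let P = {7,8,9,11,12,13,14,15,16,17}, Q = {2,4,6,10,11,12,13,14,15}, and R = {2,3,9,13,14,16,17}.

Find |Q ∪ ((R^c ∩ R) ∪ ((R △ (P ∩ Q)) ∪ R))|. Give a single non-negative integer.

R^c = {1,4,5,6,7,8,10,11,12,15,18}
R^c ∩ R = {}
P ∩ Q = {11,12,13,14,15}
R △ (P ∩ Q) = {2,3,9,11,12,15,16,17}
(R △ (P ∩ Q)) ∪ R = {2,3,9,11,12,13,14,15,16,17}
(R^c ∩ R) ∪ ((R △ (P ∩ Q)) ∪ R) = {2,3,9,11,12,13,14,15,16,17}
Q ∪ ((R^c ∩ R) ∪ ((R △ (P ∩ Q)) ∪ R)) = {2,3,4,6,9,10,11,12,13,14,15,16,17}
|Q ∪ ((R^c ∩ R) ∪ ((R △ (P ∩ Q)) ∪ R))| = 13

13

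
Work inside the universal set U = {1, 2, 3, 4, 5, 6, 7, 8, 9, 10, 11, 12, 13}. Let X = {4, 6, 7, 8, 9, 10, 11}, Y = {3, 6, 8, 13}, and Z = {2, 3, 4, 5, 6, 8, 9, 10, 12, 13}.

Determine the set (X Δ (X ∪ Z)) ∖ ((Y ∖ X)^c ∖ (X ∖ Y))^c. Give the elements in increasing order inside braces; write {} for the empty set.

X ∪ Z = {2, 3, 4, 5, 6, 7, 8, 9, 10, 11, 12, 13}
X Δ (X ∪ Z) = {2, 3, 5, 12, 13}
Y ∖ X = {3, 13}
(Y ∖ X)^c = {1, 2, 4, 5, 6, 7, 8, 9, 10, 11, 12}
X ∖ Y = {4, 7, 9, 10, 11}
(Y ∖ X)^c ∖ (X ∖ Y) = {1, 2, 5, 6, 8, 12}
((Y ∖ X)^c ∖ (X ∖ Y))^c = {3, 4, 7, 9, 10, 11, 13}
(X Δ (X ∪ Z)) ∖ ((Y ∖ X)^c ∖ (X ∖ Y))^c = {2, 5, 12}

{2, 5, 12}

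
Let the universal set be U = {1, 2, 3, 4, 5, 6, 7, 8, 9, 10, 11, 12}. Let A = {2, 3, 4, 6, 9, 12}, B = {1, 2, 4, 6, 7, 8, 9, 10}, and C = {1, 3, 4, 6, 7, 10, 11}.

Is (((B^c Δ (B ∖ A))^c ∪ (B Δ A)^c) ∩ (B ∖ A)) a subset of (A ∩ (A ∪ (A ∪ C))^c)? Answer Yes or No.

Yes

B^c = {3, 5, 11, 12}
B ∖ A = {1, 7, 8, 10}
B^c Δ (B ∖ A) = {1, 3, 5, 7, 8, 10, 11, 12}
(B^c Δ (B ∖ A))^c = {2, 4, 6, 9}
B Δ A = {1, 3, 7, 8, 10, 12}
(B Δ A)^c = {2, 4, 5, 6, 9, 11}
(B^c Δ (B ∖ A))^c ∪ (B Δ A)^c = {2, 4, 5, 6, 9, 11}
((B^c Δ (B ∖ A))^c ∪ (B Δ A)^c) ∩ (B ∖ A) = {}
A ∪ C = {1, 2, 3, 4, 6, 7, 9, 10, 11, 12}
A ∪ (A ∪ C) = {1, 2, 3, 4, 6, 7, 9, 10, 11, 12}
(A ∪ (A ∪ C))^c = {5, 8}
A ∩ (A ∪ (A ∪ C))^c = {}
Every element of {} is in {}, so ((B^c Δ (B ∖ A))^c ∪ (B Δ A)^c) ∩ (B ∖ A) ⊆ A ∩ (A ∪ (A ∪ C))^c.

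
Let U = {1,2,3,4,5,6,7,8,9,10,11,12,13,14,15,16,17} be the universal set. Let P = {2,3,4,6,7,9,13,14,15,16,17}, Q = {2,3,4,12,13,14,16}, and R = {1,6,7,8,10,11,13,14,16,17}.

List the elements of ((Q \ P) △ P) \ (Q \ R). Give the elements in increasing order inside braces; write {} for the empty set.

{6,7,9,13,14,15,16,17}

Q \ P = {12}
(Q \ P) △ P = {2,3,4,6,7,9,12,13,14,15,16,17}
Q \ R = {2,3,4,12}
((Q \ P) △ P) \ (Q \ R) = {6,7,9,13,14,15,16,17}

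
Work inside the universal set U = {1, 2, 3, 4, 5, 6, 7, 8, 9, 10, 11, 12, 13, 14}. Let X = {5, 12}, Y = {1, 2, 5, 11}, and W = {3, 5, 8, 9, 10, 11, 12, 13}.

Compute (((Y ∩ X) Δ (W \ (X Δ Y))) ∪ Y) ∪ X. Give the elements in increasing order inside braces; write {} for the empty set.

Y ∩ X = {5}
X Δ Y = {1, 2, 11, 12}
W \ (X Δ Y) = {3, 5, 8, 9, 10, 13}
(Y ∩ X) Δ (W \ (X Δ Y)) = {3, 8, 9, 10, 13}
((Y ∩ X) Δ (W \ (X Δ Y))) ∪ Y = {1, 2, 3, 5, 8, 9, 10, 11, 13}
(((Y ∩ X) Δ (W \ (X Δ Y))) ∪ Y) ∪ X = {1, 2, 3, 5, 8, 9, 10, 11, 12, 13}

{1, 2, 3, 5, 8, 9, 10, 11, 12, 13}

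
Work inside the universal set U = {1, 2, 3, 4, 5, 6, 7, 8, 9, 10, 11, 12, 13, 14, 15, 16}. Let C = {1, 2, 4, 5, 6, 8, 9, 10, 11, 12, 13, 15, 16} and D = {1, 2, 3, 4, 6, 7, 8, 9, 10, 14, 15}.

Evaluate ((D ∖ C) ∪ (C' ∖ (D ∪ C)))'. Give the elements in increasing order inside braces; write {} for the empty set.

{1, 2, 4, 5, 6, 8, 9, 10, 11, 12, 13, 15, 16}

D ∖ C = {3, 7, 14}
C' = {3, 7, 14}
D ∪ C = {1, 2, 3, 4, 5, 6, 7, 8, 9, 10, 11, 12, 13, 14, 15, 16}
C' ∖ (D ∪ C) = {}
(D ∖ C) ∪ (C' ∖ (D ∪ C)) = {3, 7, 14}
((D ∖ C) ∪ (C' ∖ (D ∪ C)))' = {1, 2, 4, 5, 6, 8, 9, 10, 11, 12, 13, 15, 16}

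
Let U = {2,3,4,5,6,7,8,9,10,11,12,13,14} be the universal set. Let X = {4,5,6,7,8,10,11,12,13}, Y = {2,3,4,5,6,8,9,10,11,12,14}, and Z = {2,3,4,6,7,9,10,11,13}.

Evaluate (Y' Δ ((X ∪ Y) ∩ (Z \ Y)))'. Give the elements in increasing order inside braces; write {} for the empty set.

{2,3,4,5,6,7,8,9,10,11,12,13,14}

Y' = {7,13}
X ∪ Y = {2,3,4,5,6,7,8,9,10,11,12,13,14}
Z \ Y = {7,13}
(X ∪ Y) ∩ (Z \ Y) = {7,13}
Y' Δ ((X ∪ Y) ∩ (Z \ Y)) = {}
(Y' Δ ((X ∪ Y) ∩ (Z \ Y)))' = {2,3,4,5,6,7,8,9,10,11,12,13,14}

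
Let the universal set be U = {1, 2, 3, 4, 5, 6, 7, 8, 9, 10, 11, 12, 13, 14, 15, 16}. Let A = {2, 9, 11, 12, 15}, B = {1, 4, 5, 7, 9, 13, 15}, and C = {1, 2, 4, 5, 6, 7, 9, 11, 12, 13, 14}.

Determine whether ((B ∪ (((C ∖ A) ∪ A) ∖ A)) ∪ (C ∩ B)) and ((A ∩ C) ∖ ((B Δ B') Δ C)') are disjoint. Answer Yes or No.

C ∖ A = {1, 4, 5, 6, 7, 13, 14}
(C ∖ A) ∪ A = {1, 2, 4, 5, 6, 7, 9, 11, 12, 13, 14, 15}
((C ∖ A) ∪ A) ∖ A = {1, 4, 5, 6, 7, 13, 14}
B ∪ (((C ∖ A) ∪ A) ∖ A) = {1, 4, 5, 6, 7, 9, 13, 14, 15}
C ∩ B = {1, 4, 5, 7, 9, 13}
(B ∪ (((C ∖ A) ∪ A) ∖ A)) ∪ (C ∩ B) = {1, 4, 5, 6, 7, 9, 13, 14, 15}
A ∩ C = {2, 9, 11, 12}
B' = {2, 3, 6, 8, 10, 11, 12, 14, 16}
B Δ B' = {1, 2, 3, 4, 5, 6, 7, 8, 9, 10, 11, 12, 13, 14, 15, 16}
(B Δ B') Δ C = {3, 8, 10, 15, 16}
((B Δ B') Δ C)' = {1, 2, 4, 5, 6, 7, 9, 11, 12, 13, 14}
(A ∩ C) ∖ ((B Δ B') Δ C)' = {}
{1, 4, 5, 6, 7, 9, 13, 14, 15} and {} share no elements.

Yes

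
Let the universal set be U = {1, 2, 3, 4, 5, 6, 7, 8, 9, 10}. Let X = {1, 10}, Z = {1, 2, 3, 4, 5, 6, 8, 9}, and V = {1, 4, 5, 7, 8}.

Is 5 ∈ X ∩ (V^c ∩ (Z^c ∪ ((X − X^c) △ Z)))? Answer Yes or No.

No

5 ∈ V, so 5 ∉ V^c
5 ∈ Z, so 5 ∉ Z^c
5 ∉ X, so 5 ∈ X^c
5 ∉ X and 5 ∈ X^c, so 5 ∉ X − X^c
5 ∉ (X − X^c) and 5 ∈ Z, so 5 ∈ (X − X^c) △ Z
5 ∉ Z^c and 5 ∈ ((X − X^c) △ Z), so 5 ∈ Z^c ∪ ((X − X^c) △ Z)
5 ∉ V^c and 5 ∈ (Z^c ∪ ((X − X^c) △ Z)), so 5 ∉ V^c ∩ (Z^c ∪ ((X − X^c) △ Z))
5 ∉ X and 5 ∉ (V^c ∩ (Z^c ∪ ((X − X^c) △ Z))), so 5 ∉ X ∩ (V^c ∩ (Z^c ∪ ((X − X^c) △ Z)))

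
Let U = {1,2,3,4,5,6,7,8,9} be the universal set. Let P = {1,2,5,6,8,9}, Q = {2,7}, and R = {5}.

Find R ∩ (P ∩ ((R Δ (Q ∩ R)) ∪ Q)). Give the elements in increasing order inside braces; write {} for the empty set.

{5}

Q ∩ R = {}
R Δ (Q ∩ R) = {5}
(R Δ (Q ∩ R)) ∪ Q = {2,5,7}
P ∩ ((R Δ (Q ∩ R)) ∪ Q) = {2,5}
R ∩ (P ∩ ((R Δ (Q ∩ R)) ∪ Q)) = {5}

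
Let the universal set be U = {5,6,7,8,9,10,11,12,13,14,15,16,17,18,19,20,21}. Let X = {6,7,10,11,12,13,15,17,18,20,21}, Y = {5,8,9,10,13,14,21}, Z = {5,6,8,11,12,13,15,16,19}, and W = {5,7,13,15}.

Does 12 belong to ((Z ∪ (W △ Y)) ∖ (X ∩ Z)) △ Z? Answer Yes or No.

Yes

12 ∉ W and 12 ∉ Y, so 12 ∉ W △ Y
12 ∈ Z and 12 ∉ (W △ Y), so 12 ∈ Z ∪ (W △ Y)
12 ∈ X and 12 ∈ Z, so 12 ∈ X ∩ Z
12 ∈ (Z ∪ (W △ Y)) and 12 ∈ (X ∩ Z), so 12 ∉ (Z ∪ (W △ Y)) ∖ (X ∩ Z)
12 ∉ ((Z ∪ (W △ Y)) ∖ (X ∩ Z)) and 12 ∈ Z, so 12 ∈ ((Z ∪ (W △ Y)) ∖ (X ∩ Z)) △ Z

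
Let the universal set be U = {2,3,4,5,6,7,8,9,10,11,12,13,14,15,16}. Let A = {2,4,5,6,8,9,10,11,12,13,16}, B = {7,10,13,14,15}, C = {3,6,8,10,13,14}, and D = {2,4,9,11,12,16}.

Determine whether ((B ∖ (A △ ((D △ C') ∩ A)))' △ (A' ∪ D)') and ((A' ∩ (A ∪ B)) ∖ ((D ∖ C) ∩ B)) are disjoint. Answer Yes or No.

Yes

C' = {2,4,5,7,9,11,12,15,16}
D △ C' = {5,7,15}
(D △ C') ∩ A = {5}
A △ ((D △ C') ∩ A) = {2,4,6,8,9,10,11,12,13,16}
B ∖ (A △ ((D △ C') ∩ A)) = {7,14,15}
(B ∖ (A △ ((D △ C') ∩ A)))' = {2,3,4,5,6,8,9,10,11,12,13,16}
A' = {3,7,14,15}
A' ∪ D = {2,3,4,7,9,11,12,14,15,16}
(A' ∪ D)' = {5,6,8,10,13}
(B ∖ (A △ ((D △ C') ∩ A)))' △ (A' ∪ D)' = {2,3,4,9,11,12,16}
A ∪ B = {2,4,5,6,7,8,9,10,11,12,13,14,15,16}
A' ∩ (A ∪ B) = {7,14,15}
D ∖ C = {2,4,9,11,12,16}
(D ∖ C) ∩ B = {}
(A' ∩ (A ∪ B)) ∖ ((D ∖ C) ∩ B) = {7,14,15}
{2,3,4,9,11,12,16} and {7,14,15} share no elements.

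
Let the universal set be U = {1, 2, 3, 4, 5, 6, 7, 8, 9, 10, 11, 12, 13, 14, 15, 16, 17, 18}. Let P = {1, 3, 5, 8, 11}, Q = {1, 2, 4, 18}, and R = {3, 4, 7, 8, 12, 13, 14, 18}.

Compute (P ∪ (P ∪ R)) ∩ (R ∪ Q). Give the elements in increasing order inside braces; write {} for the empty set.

P ∪ R = {1, 3, 4, 5, 7, 8, 11, 12, 13, 14, 18}
P ∪ (P ∪ R) = {1, 3, 4, 5, 7, 8, 11, 12, 13, 14, 18}
R ∪ Q = {1, 2, 3, 4, 7, 8, 12, 13, 14, 18}
(P ∪ (P ∪ R)) ∩ (R ∪ Q) = {1, 3, 4, 7, 8, 12, 13, 14, 18}

{1, 3, 4, 7, 8, 12, 13, 14, 18}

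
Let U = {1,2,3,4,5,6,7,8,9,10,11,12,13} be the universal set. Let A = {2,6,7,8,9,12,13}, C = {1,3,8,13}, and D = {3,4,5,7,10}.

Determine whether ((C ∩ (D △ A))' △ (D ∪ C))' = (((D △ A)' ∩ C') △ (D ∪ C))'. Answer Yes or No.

No

D △ A = {2,3,4,5,6,8,9,10,12,13}
C ∩ (D △ A) = {3,8,13}
(C ∩ (D △ A))' = {1,2,4,5,6,7,9,10,11,12}
D ∪ C = {1,3,4,5,7,8,10,13}
(C ∩ (D △ A))' △ (D ∪ C) = {2,3,6,8,9,11,12,13}
((C ∩ (D △ A))' △ (D ∪ C))' = {1,4,5,7,10}
(D △ A)' = {1,7,11}
C' = {2,4,5,6,7,9,10,11,12}
(D △ A)' ∩ C' = {7,11}
((D △ A)' ∩ C') △ (D ∪ C) = {1,3,4,5,8,10,11,13}
(((D △ A)' ∩ C') △ (D ∪ C))' = {2,6,7,9,12}
1 ∈ ((C ∩ (D △ A))' △ (D ∪ C))' but 1 ∉ (((D △ A)' ∩ C') △ (D ∪ C))', so they differ.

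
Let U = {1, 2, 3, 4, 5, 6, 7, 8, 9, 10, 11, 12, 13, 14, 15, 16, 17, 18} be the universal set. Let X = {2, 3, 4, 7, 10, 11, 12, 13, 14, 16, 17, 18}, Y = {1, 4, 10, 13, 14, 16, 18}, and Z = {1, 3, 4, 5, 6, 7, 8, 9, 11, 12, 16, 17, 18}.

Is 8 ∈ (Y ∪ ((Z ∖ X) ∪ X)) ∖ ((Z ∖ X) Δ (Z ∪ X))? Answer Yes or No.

Yes

8 ∈ Z and 8 ∉ X, so 8 ∈ Z ∖ X
8 ∈ (Z ∖ X) and 8 ∉ X, so 8 ∈ (Z ∖ X) ∪ X
8 ∉ Y and 8 ∈ ((Z ∖ X) ∪ X), so 8 ∈ Y ∪ ((Z ∖ X) ∪ X)
8 ∈ Z and 8 ∉ X, so 8 ∈ Z ∖ X
8 ∈ Z and 8 ∉ X, so 8 ∈ Z ∪ X
8 ∈ (Z ∖ X) and 8 ∈ (Z ∪ X), so 8 ∉ (Z ∖ X) Δ (Z ∪ X)
8 ∈ (Y ∪ ((Z ∖ X) ∪ X)) and 8 ∉ ((Z ∖ X) Δ (Z ∪ X)), so 8 ∈ (Y ∪ ((Z ∖ X) ∪ X)) ∖ ((Z ∖ X) Δ (Z ∪ X))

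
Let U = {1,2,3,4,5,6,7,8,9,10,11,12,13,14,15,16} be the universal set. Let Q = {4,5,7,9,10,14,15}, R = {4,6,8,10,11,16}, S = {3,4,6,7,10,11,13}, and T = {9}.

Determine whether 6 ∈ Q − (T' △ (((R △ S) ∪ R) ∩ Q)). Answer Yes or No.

No

6 ∉ T, so 6 ∈ T'
6 ∈ R and 6 ∈ S, so 6 ∉ R △ S
6 ∉ (R △ S) and 6 ∈ R, so 6 ∈ (R △ S) ∪ R
6 ∈ ((R △ S) ∪ R) and 6 ∉ Q, so 6 ∉ ((R △ S) ∪ R) ∩ Q
6 ∈ T' and 6 ∉ (((R △ S) ∪ R) ∩ Q), so 6 ∈ T' △ (((R △ S) ∪ R) ∩ Q)
6 ∉ Q and 6 ∈ (T' △ (((R △ S) ∪ R) ∩ Q)), so 6 ∉ Q − (T' △ (((R △ S) ∪ R) ∩ Q))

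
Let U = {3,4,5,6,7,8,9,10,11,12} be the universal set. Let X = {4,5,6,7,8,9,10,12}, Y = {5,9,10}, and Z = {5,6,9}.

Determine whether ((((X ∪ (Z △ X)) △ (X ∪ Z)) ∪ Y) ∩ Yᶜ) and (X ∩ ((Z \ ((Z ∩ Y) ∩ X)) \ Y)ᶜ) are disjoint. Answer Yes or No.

Yes

Z △ X = {4,7,8,10,12}
X ∪ (Z △ X) = {4,5,6,7,8,9,10,12}
X ∪ Z = {4,5,6,7,8,9,10,12}
(X ∪ (Z △ X)) △ (X ∪ Z) = {}
((X ∪ (Z △ X)) △ (X ∪ Z)) ∪ Y = {5,9,10}
Yᶜ = {3,4,6,7,8,11,12}
(((X ∪ (Z △ X)) △ (X ∪ Z)) ∪ Y) ∩ Yᶜ = {}
Z ∩ Y = {5,9}
(Z ∩ Y) ∩ X = {5,9}
Z \ ((Z ∩ Y) ∩ X) = {6}
(Z \ ((Z ∩ Y) ∩ X)) \ Y = {6}
((Z \ ((Z ∩ Y) ∩ X)) \ Y)ᶜ = {3,4,5,7,8,9,10,11,12}
X ∩ ((Z \ ((Z ∩ Y) ∩ X)) \ Y)ᶜ = {4,5,7,8,9,10,12}
{} and {4,5,7,8,9,10,12} share no elements.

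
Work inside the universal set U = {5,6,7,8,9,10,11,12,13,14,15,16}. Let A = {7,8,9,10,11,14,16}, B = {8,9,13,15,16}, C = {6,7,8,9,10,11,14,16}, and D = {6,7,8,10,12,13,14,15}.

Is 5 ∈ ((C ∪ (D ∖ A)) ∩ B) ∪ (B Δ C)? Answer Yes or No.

5 ∉ D and 5 ∉ A, so 5 ∉ D ∖ A
5 ∉ C and 5 ∉ (D ∖ A), so 5 ∉ C ∪ (D ∖ A)
5 ∉ (C ∪ (D ∖ A)) and 5 ∉ B, so 5 ∉ (C ∪ (D ∖ A)) ∩ B
5 ∉ B and 5 ∉ C, so 5 ∉ B Δ C
5 ∉ ((C ∪ (D ∖ A)) ∩ B) and 5 ∉ (B Δ C), so 5 ∉ ((C ∪ (D ∖ A)) ∩ B) ∪ (B Δ C)

No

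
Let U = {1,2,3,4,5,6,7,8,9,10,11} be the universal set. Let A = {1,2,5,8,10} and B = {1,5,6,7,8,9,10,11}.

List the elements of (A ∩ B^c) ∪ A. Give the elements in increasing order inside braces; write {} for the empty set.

B^c = {2,3,4}
A ∩ B^c = {2}
(A ∩ B^c) ∪ A = {1,2,5,8,10}

{1,2,5,8,10}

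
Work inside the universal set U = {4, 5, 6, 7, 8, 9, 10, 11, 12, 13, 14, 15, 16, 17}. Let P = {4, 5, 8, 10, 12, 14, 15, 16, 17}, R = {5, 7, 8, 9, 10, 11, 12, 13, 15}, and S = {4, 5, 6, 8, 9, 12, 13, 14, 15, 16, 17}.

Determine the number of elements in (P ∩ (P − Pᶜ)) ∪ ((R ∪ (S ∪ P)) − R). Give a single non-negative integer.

10

Pᶜ = {6, 7, 9, 11, 13}
P − Pᶜ = {4, 5, 8, 10, 12, 14, 15, 16, 17}
P ∩ (P − Pᶜ) = {4, 5, 8, 10, 12, 14, 15, 16, 17}
S ∪ P = {4, 5, 6, 8, 9, 10, 12, 13, 14, 15, 16, 17}
R ∪ (S ∪ P) = {4, 5, 6, 7, 8, 9, 10, 11, 12, 13, 14, 15, 16, 17}
(R ∪ (S ∪ P)) − R = {4, 6, 14, 16, 17}
(P ∩ (P − Pᶜ)) ∪ ((R ∪ (S ∪ P)) − R) = {4, 5, 6, 8, 10, 12, 14, 15, 16, 17}
|(P ∩ (P − Pᶜ)) ∪ ((R ∪ (S ∪ P)) − R)| = 10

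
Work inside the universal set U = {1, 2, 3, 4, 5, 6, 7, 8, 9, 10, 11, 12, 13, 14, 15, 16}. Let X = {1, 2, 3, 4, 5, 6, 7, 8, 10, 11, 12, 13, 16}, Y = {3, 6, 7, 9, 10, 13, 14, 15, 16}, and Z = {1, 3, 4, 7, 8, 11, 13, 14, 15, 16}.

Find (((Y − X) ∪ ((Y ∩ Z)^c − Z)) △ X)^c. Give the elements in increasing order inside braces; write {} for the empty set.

{2, 5, 6, 10, 12}

Y − X = {9, 14, 15}
Y ∩ Z = {3, 7, 13, 14, 15, 16}
(Y ∩ Z)^c = {1, 2, 4, 5, 6, 8, 9, 10, 11, 12}
(Y ∩ Z)^c − Z = {2, 5, 6, 9, 10, 12}
(Y − X) ∪ ((Y ∩ Z)^c − Z) = {2, 5, 6, 9, 10, 12, 14, 15}
((Y − X) ∪ ((Y ∩ Z)^c − Z)) △ X = {1, 3, 4, 7, 8, 9, 11, 13, 14, 15, 16}
(((Y − X) ∪ ((Y ∩ Z)^c − Z)) △ X)^c = {2, 5, 6, 10, 12}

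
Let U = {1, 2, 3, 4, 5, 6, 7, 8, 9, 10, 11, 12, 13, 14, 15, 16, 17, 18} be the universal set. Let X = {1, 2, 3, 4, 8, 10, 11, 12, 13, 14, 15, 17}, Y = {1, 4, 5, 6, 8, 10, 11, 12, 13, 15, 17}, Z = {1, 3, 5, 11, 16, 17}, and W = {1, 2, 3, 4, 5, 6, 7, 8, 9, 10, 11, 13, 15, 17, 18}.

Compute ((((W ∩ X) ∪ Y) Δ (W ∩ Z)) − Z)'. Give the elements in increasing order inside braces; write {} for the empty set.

W ∩ X = {1, 2, 3, 4, 8, 10, 11, 13, 15, 17}
(W ∩ X) ∪ Y = {1, 2, 3, 4, 5, 6, 8, 10, 11, 12, 13, 15, 17}
W ∩ Z = {1, 3, 5, 11, 17}
((W ∩ X) ∪ Y) Δ (W ∩ Z) = {2, 4, 6, 8, 10, 12, 13, 15}
(((W ∩ X) ∪ Y) Δ (W ∩ Z)) − Z = {2, 4, 6, 8, 10, 12, 13, 15}
((((W ∩ X) ∪ Y) Δ (W ∩ Z)) − Z)' = {1, 3, 5, 7, 9, 11, 14, 16, 17, 18}

{1, 3, 5, 7, 9, 11, 14, 16, 17, 18}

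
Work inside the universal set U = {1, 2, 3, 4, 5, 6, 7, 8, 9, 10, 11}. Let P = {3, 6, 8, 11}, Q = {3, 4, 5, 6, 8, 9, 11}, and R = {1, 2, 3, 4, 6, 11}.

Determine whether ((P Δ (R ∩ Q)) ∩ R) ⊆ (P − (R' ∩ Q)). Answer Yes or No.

No

R ∩ Q = {3, 4, 6, 11}
P Δ (R ∩ Q) = {4, 8}
(P Δ (R ∩ Q)) ∩ R = {4}
R' = {5, 7, 8, 9, 10}
R' ∩ Q = {5, 8, 9}
P − (R' ∩ Q) = {3, 6, 11}
4 ∈ (P Δ (R ∩ Q)) ∩ R but 4 ∉ P − (R' ∩ Q), so the inclusion fails.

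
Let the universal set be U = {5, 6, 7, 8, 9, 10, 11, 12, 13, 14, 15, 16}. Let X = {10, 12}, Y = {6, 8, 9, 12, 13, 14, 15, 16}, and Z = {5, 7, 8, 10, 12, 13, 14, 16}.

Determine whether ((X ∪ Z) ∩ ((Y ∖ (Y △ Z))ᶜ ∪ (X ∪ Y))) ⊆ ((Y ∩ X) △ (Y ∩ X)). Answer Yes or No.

No

X ∪ Z = {5, 7, 8, 10, 12, 13, 14, 16}
Y △ Z = {5, 6, 7, 9, 10, 15}
Y ∖ (Y △ Z) = {8, 12, 13, 14, 16}
(Y ∖ (Y △ Z))ᶜ = {5, 6, 7, 9, 10, 11, 15}
X ∪ Y = {6, 8, 9, 10, 12, 13, 14, 15, 16}
(Y ∖ (Y △ Z))ᶜ ∪ (X ∪ Y) = {5, 6, 7, 8, 9, 10, 11, 12, 13, 14, 15, 16}
(X ∪ Z) ∩ ((Y ∖ (Y △ Z))ᶜ ∪ (X ∪ Y)) = {5, 7, 8, 10, 12, 13, 14, 16}
Y ∩ X = {12}
(Y ∩ X) △ (Y ∩ X) = {}
5 ∈ (X ∪ Z) ∩ ((Y ∖ (Y △ Z))ᶜ ∪ (X ∪ Y)) but 5 ∉ (Y ∩ X) △ (Y ∩ X), so the inclusion fails.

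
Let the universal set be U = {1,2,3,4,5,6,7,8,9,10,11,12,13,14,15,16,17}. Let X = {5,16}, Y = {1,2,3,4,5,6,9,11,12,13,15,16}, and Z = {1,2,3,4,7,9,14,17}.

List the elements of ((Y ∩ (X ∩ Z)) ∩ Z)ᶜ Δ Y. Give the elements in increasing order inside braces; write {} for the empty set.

X ∩ Z = {}
Y ∩ (X ∩ Z) = {}
(Y ∩ (X ∩ Z)) ∩ Z = {}
((Y ∩ (X ∩ Z)) ∩ Z)ᶜ = {1,2,3,4,5,6,7,8,9,10,11,12,13,14,15,16,17}
((Y ∩ (X ∩ Z)) ∩ Z)ᶜ Δ Y = {7,8,10,14,17}

{7,8,10,14,17}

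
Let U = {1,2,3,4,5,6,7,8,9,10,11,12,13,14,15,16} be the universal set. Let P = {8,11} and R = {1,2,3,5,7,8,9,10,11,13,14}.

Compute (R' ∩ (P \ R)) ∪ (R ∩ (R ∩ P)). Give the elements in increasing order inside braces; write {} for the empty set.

R' = {4,6,12,15,16}
P \ R = {}
R' ∩ (P \ R) = {}
R ∩ P = {8,11}
R ∩ (R ∩ P) = {8,11}
(R' ∩ (P \ R)) ∪ (R ∩ (R ∩ P)) = {8,11}

{8,11}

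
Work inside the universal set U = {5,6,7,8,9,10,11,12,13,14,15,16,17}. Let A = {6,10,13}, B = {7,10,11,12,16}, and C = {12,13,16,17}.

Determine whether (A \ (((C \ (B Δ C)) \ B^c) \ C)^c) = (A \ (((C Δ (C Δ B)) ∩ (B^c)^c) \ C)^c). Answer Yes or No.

B Δ C = {7,10,11,13,17}
C \ (B Δ C) = {12,16}
B^c = {5,6,8,9,13,14,15,17}
(C \ (B Δ C)) \ B^c = {12,16}
((C \ (B Δ C)) \ B^c) \ C = {}
(((C \ (B Δ C)) \ B^c) \ C)^c = {5,6,7,8,9,10,11,12,13,14,15,16,17}
A \ (((C \ (B Δ C)) \ B^c) \ C)^c = {}
C Δ B = {7,10,11,13,17}
C Δ (C Δ B) = {7,10,11,12,16}
(B^c)^c = {7,10,11,12,16}
(C Δ (C Δ B)) ∩ (B^c)^c = {7,10,11,12,16}
((C Δ (C Δ B)) ∩ (B^c)^c) \ C = {7,10,11}
(((C Δ (C Δ B)) ∩ (B^c)^c) \ C)^c = {5,6,8,9,12,13,14,15,16,17}
A \ (((C Δ (C Δ B)) ∩ (B^c)^c) \ C)^c = {10}
10 ∈ A \ (((C Δ (C Δ B)) ∩ (B^c)^c) \ C)^c but 10 ∉ A \ (((C \ (B Δ C)) \ B^c) \ C)^c, so they differ.

No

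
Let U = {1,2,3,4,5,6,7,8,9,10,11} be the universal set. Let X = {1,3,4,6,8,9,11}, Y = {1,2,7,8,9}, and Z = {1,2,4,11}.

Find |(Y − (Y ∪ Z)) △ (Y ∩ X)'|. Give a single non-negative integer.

Y ∪ Z = {1,2,4,7,8,9,11}
Y − (Y ∪ Z) = {}
Y ∩ X = {1,8,9}
(Y ∩ X)' = {2,3,4,5,6,7,10,11}
(Y − (Y ∪ Z)) △ (Y ∩ X)' = {2,3,4,5,6,7,10,11}
|(Y − (Y ∪ Z)) △ (Y ∩ X)'| = 8

8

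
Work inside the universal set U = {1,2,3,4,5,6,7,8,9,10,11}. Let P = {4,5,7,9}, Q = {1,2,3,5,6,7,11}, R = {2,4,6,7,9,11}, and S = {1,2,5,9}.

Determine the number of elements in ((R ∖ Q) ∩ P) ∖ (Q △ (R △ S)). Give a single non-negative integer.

R ∖ Q = {4,9}
(R ∖ Q) ∩ P = {4,9}
R △ S = {1,4,5,6,7,11}
Q △ (R △ S) = {2,3,4}
((R ∖ Q) ∩ P) ∖ (Q △ (R △ S)) = {9}
|((R ∖ Q) ∩ P) ∖ (Q △ (R △ S))| = 1

1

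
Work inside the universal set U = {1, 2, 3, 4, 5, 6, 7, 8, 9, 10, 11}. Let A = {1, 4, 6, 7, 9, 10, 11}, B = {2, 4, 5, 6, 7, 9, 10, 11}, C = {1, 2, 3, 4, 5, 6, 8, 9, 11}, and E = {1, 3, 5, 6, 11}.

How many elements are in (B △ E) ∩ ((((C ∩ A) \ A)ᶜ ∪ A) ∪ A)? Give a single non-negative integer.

B △ E = {1, 2, 3, 4, 7, 9, 10}
C ∩ A = {1, 4, 6, 9, 11}
(C ∩ A) \ A = {}
((C ∩ A) \ A)ᶜ = {1, 2, 3, 4, 5, 6, 7, 8, 9, 10, 11}
((C ∩ A) \ A)ᶜ ∪ A = {1, 2, 3, 4, 5, 6, 7, 8, 9, 10, 11}
(((C ∩ A) \ A)ᶜ ∪ A) ∪ A = {1, 2, 3, 4, 5, 6, 7, 8, 9, 10, 11}
(B △ E) ∩ ((((C ∩ A) \ A)ᶜ ∪ A) ∪ A) = {1, 2, 3, 4, 7, 9, 10}
|(B △ E) ∩ ((((C ∩ A) \ A)ᶜ ∪ A) ∪ A)| = 7

7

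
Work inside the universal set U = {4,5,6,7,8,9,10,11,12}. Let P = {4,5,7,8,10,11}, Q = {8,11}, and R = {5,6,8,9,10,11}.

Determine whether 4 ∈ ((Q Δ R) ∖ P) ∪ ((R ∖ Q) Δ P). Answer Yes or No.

Yes

4 ∉ Q and 4 ∉ R, so 4 ∉ Q Δ R
4 ∉ (Q Δ R) and 4 ∈ P, so 4 ∉ (Q Δ R) ∖ P
4 ∉ R and 4 ∉ Q, so 4 ∉ R ∖ Q
4 ∉ (R ∖ Q) and 4 ∈ P, so 4 ∈ (R ∖ Q) Δ P
4 ∉ ((Q Δ R) ∖ P) and 4 ∈ ((R ∖ Q) Δ P), so 4 ∈ ((Q Δ R) ∖ P) ∪ ((R ∖ Q) Δ P)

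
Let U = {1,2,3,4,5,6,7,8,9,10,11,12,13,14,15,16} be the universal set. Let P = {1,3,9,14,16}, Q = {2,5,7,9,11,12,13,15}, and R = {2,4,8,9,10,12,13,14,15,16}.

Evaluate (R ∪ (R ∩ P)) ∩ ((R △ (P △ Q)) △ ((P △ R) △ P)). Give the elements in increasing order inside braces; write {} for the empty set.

{2,12,13,14,15,16}

R ∩ P = {9,14,16}
R ∪ (R ∩ P) = {2,4,8,9,10,12,13,14,15,16}
P △ Q = {1,2,3,5,7,11,12,13,14,15,16}
R △ (P △ Q) = {1,3,4,5,7,8,9,10,11}
P △ R = {1,2,3,4,8,10,12,13,15}
(P △ R) △ P = {2,4,8,9,10,12,13,14,15,16}
(R △ (P △ Q)) △ ((P △ R) △ P) = {1,2,3,5,7,11,12,13,14,15,16}
(R ∪ (R ∩ P)) ∩ ((R △ (P △ Q)) △ ((P △ R) △ P)) = {2,12,13,14,15,16}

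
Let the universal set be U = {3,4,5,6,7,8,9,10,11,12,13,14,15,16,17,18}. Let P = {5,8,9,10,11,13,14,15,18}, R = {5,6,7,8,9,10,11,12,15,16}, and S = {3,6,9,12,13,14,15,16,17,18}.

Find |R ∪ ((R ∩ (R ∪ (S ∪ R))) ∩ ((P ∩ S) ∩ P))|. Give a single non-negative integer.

S ∪ R = {3,5,6,7,8,9,10,11,12,13,14,15,16,17,18}
R ∪ (S ∪ R) = {3,5,6,7,8,9,10,11,12,13,14,15,16,17,18}
R ∩ (R ∪ (S ∪ R)) = {5,6,7,8,9,10,11,12,15,16}
P ∩ S = {9,13,14,15,18}
(P ∩ S) ∩ P = {9,13,14,15,18}
(R ∩ (R ∪ (S ∪ R))) ∩ ((P ∩ S) ∩ P) = {9,15}
R ∪ ((R ∩ (R ∪ (S ∪ R))) ∩ ((P ∩ S) ∩ P)) = {5,6,7,8,9,10,11,12,15,16}
|R ∪ ((R ∩ (R ∪ (S ∪ R))) ∩ ((P ∩ S) ∩ P))| = 10

10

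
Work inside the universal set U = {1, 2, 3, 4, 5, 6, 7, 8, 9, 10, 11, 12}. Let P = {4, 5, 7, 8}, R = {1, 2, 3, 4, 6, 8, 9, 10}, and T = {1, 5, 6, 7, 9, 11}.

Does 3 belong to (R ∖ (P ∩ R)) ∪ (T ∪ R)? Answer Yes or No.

Yes

3 ∉ P and 3 ∈ R, so 3 ∉ P ∩ R
3 ∈ R and 3 ∉ (P ∩ R), so 3 ∈ R ∖ (P ∩ R)
3 ∉ T and 3 ∈ R, so 3 ∈ T ∪ R
3 ∈ (R ∖ (P ∩ R)) and 3 ∈ (T ∪ R), so 3 ∈ (R ∖ (P ∩ R)) ∪ (T ∪ R)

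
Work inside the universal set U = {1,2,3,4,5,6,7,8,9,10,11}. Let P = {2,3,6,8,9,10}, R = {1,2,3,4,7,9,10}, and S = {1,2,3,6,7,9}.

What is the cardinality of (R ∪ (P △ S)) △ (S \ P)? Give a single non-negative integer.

6

P △ S = {1,7,8,10}
R ∪ (P △ S) = {1,2,3,4,7,8,9,10}
S \ P = {1,7}
(R ∪ (P △ S)) △ (S \ P) = {2,3,4,8,9,10}
|(R ∪ (P △ S)) △ (S \ P)| = 6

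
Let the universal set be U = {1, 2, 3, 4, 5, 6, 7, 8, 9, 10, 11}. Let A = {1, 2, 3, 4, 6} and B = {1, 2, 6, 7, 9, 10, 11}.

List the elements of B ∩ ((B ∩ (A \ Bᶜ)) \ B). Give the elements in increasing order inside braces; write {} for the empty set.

{}

Bᶜ = {3, 4, 5, 8}
A \ Bᶜ = {1, 2, 6}
B ∩ (A \ Bᶜ) = {1, 2, 6}
(B ∩ (A \ Bᶜ)) \ B = {}
B ∩ ((B ∩ (A \ Bᶜ)) \ B) = {}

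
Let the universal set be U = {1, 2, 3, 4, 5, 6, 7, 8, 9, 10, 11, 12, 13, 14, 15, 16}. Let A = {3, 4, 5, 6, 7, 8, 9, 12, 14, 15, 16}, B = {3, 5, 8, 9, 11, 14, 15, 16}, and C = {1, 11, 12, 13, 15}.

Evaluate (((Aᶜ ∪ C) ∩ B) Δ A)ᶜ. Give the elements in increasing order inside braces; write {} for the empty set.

{1, 2, 10, 13, 15}

Aᶜ = {1, 2, 10, 11, 13}
Aᶜ ∪ C = {1, 2, 10, 11, 12, 13, 15}
(Aᶜ ∪ C) ∩ B = {11, 15}
((Aᶜ ∪ C) ∩ B) Δ A = {3, 4, 5, 6, 7, 8, 9, 11, 12, 14, 16}
(((Aᶜ ∪ C) ∩ B) Δ A)ᶜ = {1, 2, 10, 13, 15}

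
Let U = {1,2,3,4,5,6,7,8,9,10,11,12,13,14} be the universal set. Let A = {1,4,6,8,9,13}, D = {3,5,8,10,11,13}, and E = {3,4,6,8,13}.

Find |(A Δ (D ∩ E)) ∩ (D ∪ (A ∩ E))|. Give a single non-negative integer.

D ∩ E = {3,8,13}
A Δ (D ∩ E) = {1,3,4,6,9}
A ∩ E = {4,6,8,13}
D ∪ (A ∩ E) = {3,4,5,6,8,10,11,13}
(A Δ (D ∩ E)) ∩ (D ∪ (A ∩ E)) = {3,4,6}
|(A Δ (D ∩ E)) ∩ (D ∪ (A ∩ E))| = 3

3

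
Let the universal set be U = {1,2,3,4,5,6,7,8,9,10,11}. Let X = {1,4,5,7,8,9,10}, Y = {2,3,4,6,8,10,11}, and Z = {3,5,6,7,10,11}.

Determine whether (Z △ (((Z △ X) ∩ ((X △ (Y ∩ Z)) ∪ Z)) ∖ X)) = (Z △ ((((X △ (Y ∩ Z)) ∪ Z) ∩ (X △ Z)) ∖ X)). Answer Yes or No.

Yes

Z △ X = {1,3,4,6,8,9,11}
Y ∩ Z = {3,6,10,11}
X △ (Y ∩ Z) = {1,3,4,5,6,7,8,9,11}
(X △ (Y ∩ Z)) ∪ Z = {1,3,4,5,6,7,8,9,10,11}
(Z △ X) ∩ ((X △ (Y ∩ Z)) ∪ Z) = {1,3,4,6,8,9,11}
((Z △ X) ∩ ((X △ (Y ∩ Z)) ∪ Z)) ∖ X = {3,6,11}
Z △ (((Z △ X) ∩ ((X △ (Y ∩ Z)) ∪ Z)) ∖ X) = {5,7,10}
X △ Z = {1,3,4,6,8,9,11}
((X △ (Y ∩ Z)) ∪ Z) ∩ (X △ Z) = {1,3,4,6,8,9,11}
(((X △ (Y ∩ Z)) ∪ Z) ∩ (X △ Z)) ∖ X = {3,6,11}
Z △ ((((X △ (Y ∩ Z)) ∪ Z) ∩ (X △ Z)) ∖ X) = {5,7,10}
Both equal {5,7,10}, so Z △ (((Z △ X) ∩ ((X △ (Y ∩ Z)) ∪ Z)) ∖ X) = Z △ ((((X △ (Y ∩ Z)) ∪ Z) ∩ (X △ Z)) ∖ X).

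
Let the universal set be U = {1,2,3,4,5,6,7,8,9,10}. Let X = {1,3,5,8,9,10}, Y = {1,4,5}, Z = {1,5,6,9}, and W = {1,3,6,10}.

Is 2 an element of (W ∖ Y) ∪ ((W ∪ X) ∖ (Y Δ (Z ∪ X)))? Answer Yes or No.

No

2 ∉ W and 2 ∉ Y, so 2 ∉ W ∖ Y
2 ∉ W and 2 ∉ X, so 2 ∉ W ∪ X
2 ∉ Z and 2 ∉ X, so 2 ∉ Z ∪ X
2 ∉ Y and 2 ∉ (Z ∪ X), so 2 ∉ Y Δ (Z ∪ X)
2 ∉ (W ∪ X) and 2 ∉ (Y Δ (Z ∪ X)), so 2 ∉ (W ∪ X) ∖ (Y Δ (Z ∪ X))
2 ∉ (W ∖ Y) and 2 ∉ ((W ∪ X) ∖ (Y Δ (Z ∪ X))), so 2 ∉ (W ∖ Y) ∪ ((W ∪ X) ∖ (Y Δ (Z ∪ X)))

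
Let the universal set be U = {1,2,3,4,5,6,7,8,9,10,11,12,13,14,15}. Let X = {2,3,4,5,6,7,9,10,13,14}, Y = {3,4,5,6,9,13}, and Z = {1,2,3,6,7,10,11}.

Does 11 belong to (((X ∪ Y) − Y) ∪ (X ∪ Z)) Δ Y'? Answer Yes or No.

No

11 ∉ X and 11 ∉ Y, so 11 ∉ X ∪ Y
11 ∉ (X ∪ Y) and 11 ∉ Y, so 11 ∉ (X ∪ Y) − Y
11 ∉ X and 11 ∈ Z, so 11 ∈ X ∪ Z
11 ∉ ((X ∪ Y) − Y) and 11 ∈ (X ∪ Z), so 11 ∈ ((X ∪ Y) − Y) ∪ (X ∪ Z)
11 ∉ Y, so 11 ∈ Y'
11 ∈ (((X ∪ Y) − Y) ∪ (X ∪ Z)) and 11 ∈ Y', so 11 ∉ (((X ∪ Y) − Y) ∪ (X ∪ Z)) Δ Y'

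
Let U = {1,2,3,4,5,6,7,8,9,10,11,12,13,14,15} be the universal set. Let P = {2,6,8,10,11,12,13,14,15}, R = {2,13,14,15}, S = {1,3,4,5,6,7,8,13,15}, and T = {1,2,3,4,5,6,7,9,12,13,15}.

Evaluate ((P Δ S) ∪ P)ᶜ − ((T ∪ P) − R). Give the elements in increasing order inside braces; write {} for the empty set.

P Δ S = {1,2,3,4,5,7,10,11,12,14}
(P Δ S) ∪ P = {1,2,3,4,5,6,7,8,10,11,12,13,14,15}
((P Δ S) ∪ P)ᶜ = {9}
T ∪ P = {1,2,3,4,5,6,7,8,9,10,11,12,13,14,15}
(T ∪ P) − R = {1,3,4,5,6,7,8,9,10,11,12}
((P Δ S) ∪ P)ᶜ − ((T ∪ P) − R) = {}

{}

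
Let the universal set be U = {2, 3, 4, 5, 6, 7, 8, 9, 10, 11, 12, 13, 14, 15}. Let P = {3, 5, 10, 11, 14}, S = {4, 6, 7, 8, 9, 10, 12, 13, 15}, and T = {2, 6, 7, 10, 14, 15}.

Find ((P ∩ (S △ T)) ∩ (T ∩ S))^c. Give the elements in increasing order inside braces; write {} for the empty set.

S △ T = {2, 4, 8, 9, 12, 13, 14}
P ∩ (S △ T) = {14}
T ∩ S = {6, 7, 10, 15}
(P ∩ (S △ T)) ∩ (T ∩ S) = {}
((P ∩ (S △ T)) ∩ (T ∩ S))^c = {2, 3, 4, 5, 6, 7, 8, 9, 10, 11, 12, 13, 14, 15}

{2, 3, 4, 5, 6, 7, 8, 9, 10, 11, 12, 13, 14, 15}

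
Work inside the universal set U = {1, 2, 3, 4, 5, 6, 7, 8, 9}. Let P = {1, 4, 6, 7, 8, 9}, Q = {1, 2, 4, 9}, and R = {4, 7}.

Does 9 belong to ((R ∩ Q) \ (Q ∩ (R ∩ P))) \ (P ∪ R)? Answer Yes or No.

No

9 ∉ R and 9 ∈ Q, so 9 ∉ R ∩ Q
9 ∉ R and 9 ∈ P, so 9 ∉ R ∩ P
9 ∈ Q and 9 ∉ (R ∩ P), so 9 ∉ Q ∩ (R ∩ P)
9 ∉ (R ∩ Q) and 9 ∉ (Q ∩ (R ∩ P)), so 9 ∉ (R ∩ Q) \ (Q ∩ (R ∩ P))
9 ∈ P and 9 ∉ R, so 9 ∈ P ∪ R
9 ∉ ((R ∩ Q) \ (Q ∩ (R ∩ P))) and 9 ∈ (P ∪ R), so 9 ∉ ((R ∩ Q) \ (Q ∩ (R ∩ P))) \ (P ∪ R)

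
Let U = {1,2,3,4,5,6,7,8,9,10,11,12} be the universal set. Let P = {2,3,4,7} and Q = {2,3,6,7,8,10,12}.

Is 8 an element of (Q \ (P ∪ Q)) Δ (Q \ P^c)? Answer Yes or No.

No

8 ∉ P and 8 ∈ Q, so 8 ∈ P ∪ Q
8 ∈ Q and 8 ∈ (P ∪ Q), so 8 ∉ Q \ (P ∪ Q)
8 ∉ P, so 8 ∈ P^c
8 ∈ Q and 8 ∈ P^c, so 8 ∉ Q \ P^c
8 ∉ (Q \ (P ∪ Q)) and 8 ∉ (Q \ P^c), so 8 ∉ (Q \ (P ∪ Q)) Δ (Q \ P^c)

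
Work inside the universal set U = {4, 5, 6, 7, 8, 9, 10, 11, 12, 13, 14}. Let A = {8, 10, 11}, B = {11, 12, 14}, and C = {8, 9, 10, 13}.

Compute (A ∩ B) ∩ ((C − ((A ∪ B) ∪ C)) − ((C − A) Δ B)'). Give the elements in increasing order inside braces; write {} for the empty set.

{}

A ∩ B = {11}
A ∪ B = {8, 10, 11, 12, 14}
(A ∪ B) ∪ C = {8, 9, 10, 11, 12, 13, 14}
C − ((A ∪ B) ∪ C) = {}
C − A = {9, 13}
(C − A) Δ B = {9, 11, 12, 13, 14}
((C − A) Δ B)' = {4, 5, 6, 7, 8, 10}
(C − ((A ∪ B) ∪ C)) − ((C − A) Δ B)' = {}
(A ∩ B) ∩ ((C − ((A ∪ B) ∪ C)) − ((C − A) Δ B)') = {}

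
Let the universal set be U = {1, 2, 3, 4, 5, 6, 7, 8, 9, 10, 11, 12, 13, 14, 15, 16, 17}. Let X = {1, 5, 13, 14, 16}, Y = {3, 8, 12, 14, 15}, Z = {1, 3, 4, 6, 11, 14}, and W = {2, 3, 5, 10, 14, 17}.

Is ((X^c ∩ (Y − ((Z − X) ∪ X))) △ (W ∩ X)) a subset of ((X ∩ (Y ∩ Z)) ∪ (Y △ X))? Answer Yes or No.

Yes

X^c = {2, 3, 4, 6, 7, 8, 9, 10, 11, 12, 15, 17}
Z − X = {3, 4, 6, 11}
(Z − X) ∪ X = {1, 3, 4, 5, 6, 11, 13, 14, 16}
Y − ((Z − X) ∪ X) = {8, 12, 15}
X^c ∩ (Y − ((Z − X) ∪ X)) = {8, 12, 15}
W ∩ X = {5, 14}
(X^c ∩ (Y − ((Z − X) ∪ X))) △ (W ∩ X) = {5, 8, 12, 14, 15}
Y ∩ Z = {3, 14}
X ∩ (Y ∩ Z) = {14}
Y △ X = {1, 3, 5, 8, 12, 13, 15, 16}
(X ∩ (Y ∩ Z)) ∪ (Y △ X) = {1, 3, 5, 8, 12, 13, 14, 15, 16}
Every element of {5, 8, 12, 14, 15} is in {1, 3, 5, 8, 12, 13, 14, 15, 16}, so (X^c ∩ (Y − ((Z − X) ∪ X))) △ (W ∩ X) ⊆ (X ∩ (Y ∩ Z)) ∪ (Y △ X).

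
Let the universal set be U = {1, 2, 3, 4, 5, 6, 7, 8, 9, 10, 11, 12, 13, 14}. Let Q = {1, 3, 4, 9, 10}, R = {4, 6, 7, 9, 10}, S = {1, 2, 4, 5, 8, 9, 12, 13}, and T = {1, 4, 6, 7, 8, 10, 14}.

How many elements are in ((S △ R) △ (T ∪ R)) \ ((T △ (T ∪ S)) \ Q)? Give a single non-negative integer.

S △ R = {1, 2, 5, 6, 7, 8, 10, 12, 13}
T ∪ R = {1, 4, 6, 7, 8, 9, 10, 14}
(S △ R) △ (T ∪ R) = {2, 4, 5, 9, 12, 13, 14}
T ∪ S = {1, 2, 4, 5, 6, 7, 8, 9, 10, 12, 13, 14}
T △ (T ∪ S) = {2, 5, 9, 12, 13}
(T △ (T ∪ S)) \ Q = {2, 5, 12, 13}
((S △ R) △ (T ∪ R)) \ ((T △ (T ∪ S)) \ Q) = {4, 9, 14}
|((S △ R) △ (T ∪ R)) \ ((T △ (T ∪ S)) \ Q)| = 3

3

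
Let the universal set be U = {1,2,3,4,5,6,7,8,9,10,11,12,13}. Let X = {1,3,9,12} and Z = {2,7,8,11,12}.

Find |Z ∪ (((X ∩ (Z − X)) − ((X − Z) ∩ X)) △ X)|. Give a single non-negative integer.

Z − X = {2,7,8,11}
X ∩ (Z − X) = {}
X − Z = {1,3,9}
(X − Z) ∩ X = {1,3,9}
(X ∩ (Z − X)) − ((X − Z) ∩ X) = {}
((X ∩ (Z − X)) − ((X − Z) ∩ X)) △ X = {1,3,9,12}
Z ∪ (((X ∩ (Z − X)) − ((X − Z) ∩ X)) △ X) = {1,2,3,7,8,9,11,12}
|Z ∪ (((X ∩ (Z − X)) − ((X − Z) ∩ X)) △ X)| = 8

8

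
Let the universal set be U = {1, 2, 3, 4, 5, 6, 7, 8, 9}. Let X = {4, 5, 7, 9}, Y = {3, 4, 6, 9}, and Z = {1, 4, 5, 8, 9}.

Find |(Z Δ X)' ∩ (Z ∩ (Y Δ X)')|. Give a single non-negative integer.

Z Δ X = {1, 7, 8}
(Z Δ X)' = {2, 3, 4, 5, 6, 9}
Y Δ X = {3, 5, 6, 7}
(Y Δ X)' = {1, 2, 4, 8, 9}
Z ∩ (Y Δ X)' = {1, 4, 8, 9}
(Z Δ X)' ∩ (Z ∩ (Y Δ X)') = {4, 9}
|(Z Δ X)' ∩ (Z ∩ (Y Δ X)')| = 2

2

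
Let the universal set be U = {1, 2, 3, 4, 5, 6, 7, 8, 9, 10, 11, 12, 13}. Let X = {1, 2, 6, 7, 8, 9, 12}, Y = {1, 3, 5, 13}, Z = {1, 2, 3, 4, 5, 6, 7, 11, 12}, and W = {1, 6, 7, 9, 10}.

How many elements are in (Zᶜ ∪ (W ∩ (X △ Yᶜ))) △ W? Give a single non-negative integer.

Zᶜ = {8, 9, 10, 13}
Yᶜ = {2, 4, 6, 7, 8, 9, 10, 11, 12}
X △ Yᶜ = {1, 4, 10, 11}
W ∩ (X △ Yᶜ) = {1, 10}
Zᶜ ∪ (W ∩ (X △ Yᶜ)) = {1, 8, 9, 10, 13}
(Zᶜ ∪ (W ∩ (X △ Yᶜ))) △ W = {6, 7, 8, 13}
|(Zᶜ ∪ (W ∩ (X △ Yᶜ))) △ W| = 4

4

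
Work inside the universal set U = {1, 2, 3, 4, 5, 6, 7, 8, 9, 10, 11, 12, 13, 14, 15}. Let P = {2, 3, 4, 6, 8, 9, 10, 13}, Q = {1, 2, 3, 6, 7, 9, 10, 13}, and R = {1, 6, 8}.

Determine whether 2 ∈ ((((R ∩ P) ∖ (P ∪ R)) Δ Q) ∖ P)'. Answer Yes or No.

2 ∉ R and 2 ∈ P, so 2 ∉ R ∩ P
2 ∈ P and 2 ∉ R, so 2 ∈ P ∪ R
2 ∉ (R ∩ P) and 2 ∈ (P ∪ R), so 2 ∉ (R ∩ P) ∖ (P ∪ R)
2 ∉ ((R ∩ P) ∖ (P ∪ R)) and 2 ∈ Q, so 2 ∈ ((R ∩ P) ∖ (P ∪ R)) Δ Q
2 ∈ (((R ∩ P) ∖ (P ∪ R)) Δ Q) and 2 ∈ P, so 2 ∉ (((R ∩ P) ∖ (P ∪ R)) Δ Q) ∖ P
2 ∈ ((((R ∩ P) ∖ (P ∪ R)) Δ Q) ∖ P)' since 2 ∉ ((((R ∩ P) ∖ (P ∪ R)) Δ Q) ∖ P)

Yes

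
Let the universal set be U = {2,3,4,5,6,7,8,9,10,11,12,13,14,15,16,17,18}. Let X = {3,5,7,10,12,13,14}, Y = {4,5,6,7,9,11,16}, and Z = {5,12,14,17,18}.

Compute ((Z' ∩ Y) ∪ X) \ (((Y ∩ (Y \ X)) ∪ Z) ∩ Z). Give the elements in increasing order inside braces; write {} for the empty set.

{3,4,6,7,9,10,11,13,16}

Z' = {2,3,4,6,7,8,9,10,11,13,15,16}
Z' ∩ Y = {4,6,7,9,11,16}
(Z' ∩ Y) ∪ X = {3,4,5,6,7,9,10,11,12,13,14,16}
Y \ X = {4,6,9,11,16}
Y ∩ (Y \ X) = {4,6,9,11,16}
(Y ∩ (Y \ X)) ∪ Z = {4,5,6,9,11,12,14,16,17,18}
((Y ∩ (Y \ X)) ∪ Z) ∩ Z = {5,12,14,17,18}
((Z' ∩ Y) ∪ X) \ (((Y ∩ (Y \ X)) ∪ Z) ∩ Z) = {3,4,6,7,9,10,11,13,16}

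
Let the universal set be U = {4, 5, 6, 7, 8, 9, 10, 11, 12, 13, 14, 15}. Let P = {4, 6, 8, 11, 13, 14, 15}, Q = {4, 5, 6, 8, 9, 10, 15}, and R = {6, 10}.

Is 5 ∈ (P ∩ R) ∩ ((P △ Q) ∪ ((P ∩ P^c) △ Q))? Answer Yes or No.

5 ∉ P and 5 ∉ R, so 5 ∉ P ∩ R
5 ∉ P and 5 ∈ Q, so 5 ∈ P △ Q
5 ∉ P, so 5 ∈ P^c
5 ∉ P and 5 ∈ P^c, so 5 ∉ P ∩ P^c
5 ∉ (P ∩ P^c) and 5 ∈ Q, so 5 ∈ (P ∩ P^c) △ Q
5 ∈ (P △ Q) and 5 ∈ ((P ∩ P^c) △ Q), so 5 ∈ (P △ Q) ∪ ((P ∩ P^c) △ Q)
5 ∉ (P ∩ R) and 5 ∈ ((P △ Q) ∪ ((P ∩ P^c) △ Q)), so 5 ∉ (P ∩ R) ∩ ((P △ Q) ∪ ((P ∩ P^c) △ Q))

No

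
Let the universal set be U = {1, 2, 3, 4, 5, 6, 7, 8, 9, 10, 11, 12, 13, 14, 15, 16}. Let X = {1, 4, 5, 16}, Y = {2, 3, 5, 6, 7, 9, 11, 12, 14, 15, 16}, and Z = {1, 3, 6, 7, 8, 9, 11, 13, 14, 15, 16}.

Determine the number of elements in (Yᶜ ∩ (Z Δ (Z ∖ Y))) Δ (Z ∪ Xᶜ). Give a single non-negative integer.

Yᶜ = {1, 4, 8, 10, 13}
Z ∖ Y = {1, 8, 13}
Z Δ (Z ∖ Y) = {3, 6, 7, 9, 11, 14, 15, 16}
Yᶜ ∩ (Z Δ (Z ∖ Y)) = {}
Xᶜ = {2, 3, 6, 7, 8, 9, 10, 11, 12, 13, 14, 15}
Z ∪ Xᶜ = {1, 2, 3, 6, 7, 8, 9, 10, 11, 12, 13, 14, 15, 16}
(Yᶜ ∩ (Z Δ (Z ∖ Y))) Δ (Z ∪ Xᶜ) = {1, 2, 3, 6, 7, 8, 9, 10, 11, 12, 13, 14, 15, 16}
|(Yᶜ ∩ (Z Δ (Z ∖ Y))) Δ (Z ∪ Xᶜ)| = 14

14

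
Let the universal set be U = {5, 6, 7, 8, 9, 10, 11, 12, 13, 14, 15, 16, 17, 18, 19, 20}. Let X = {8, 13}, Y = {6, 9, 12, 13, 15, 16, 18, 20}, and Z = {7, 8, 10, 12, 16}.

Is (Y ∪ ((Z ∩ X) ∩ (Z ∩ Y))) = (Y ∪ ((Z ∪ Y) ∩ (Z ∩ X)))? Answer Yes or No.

Z ∩ X = {8}
Z ∩ Y = {12, 16}
(Z ∩ X) ∩ (Z ∩ Y) = {}
Y ∪ ((Z ∩ X) ∩ (Z ∩ Y)) = {6, 9, 12, 13, 15, 16, 18, 20}
Z ∪ Y = {6, 7, 8, 9, 10, 12, 13, 15, 16, 18, 20}
(Z ∪ Y) ∩ (Z ∩ X) = {8}
Y ∪ ((Z ∪ Y) ∩ (Z ∩ X)) = {6, 8, 9, 12, 13, 15, 16, 18, 20}
8 ∈ Y ∪ ((Z ∪ Y) ∩ (Z ∩ X)) but 8 ∉ Y ∪ ((Z ∩ X) ∩ (Z ∩ Y)), so they differ.

No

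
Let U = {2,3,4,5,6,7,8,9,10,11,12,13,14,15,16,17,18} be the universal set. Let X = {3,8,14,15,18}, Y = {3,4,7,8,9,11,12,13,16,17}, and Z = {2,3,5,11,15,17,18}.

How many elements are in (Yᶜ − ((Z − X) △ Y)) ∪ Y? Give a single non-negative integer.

15

Yᶜ = {2,5,6,10,14,15,18}
Z − X = {2,5,11,17}
(Z − X) △ Y = {2,3,4,5,7,8,9,12,13,16}
Yᶜ − ((Z − X) △ Y) = {6,10,14,15,18}
(Yᶜ − ((Z − X) △ Y)) ∪ Y = {3,4,6,7,8,9,10,11,12,13,14,15,16,17,18}
|(Yᶜ − ((Z − X) △ Y)) ∪ Y| = 15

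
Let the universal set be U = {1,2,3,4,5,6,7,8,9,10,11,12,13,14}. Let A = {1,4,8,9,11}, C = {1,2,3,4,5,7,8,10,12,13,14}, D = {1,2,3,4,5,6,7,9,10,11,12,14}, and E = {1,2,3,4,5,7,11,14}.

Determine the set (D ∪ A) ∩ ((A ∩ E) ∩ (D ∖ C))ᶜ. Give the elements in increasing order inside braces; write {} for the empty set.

{1,2,3,4,5,6,7,8,9,10,12,14}

D ∪ A = {1,2,3,4,5,6,7,8,9,10,11,12,14}
A ∩ E = {1,4,11}
D ∖ C = {6,9,11}
(A ∩ E) ∩ (D ∖ C) = {11}
((A ∩ E) ∩ (D ∖ C))ᶜ = {1,2,3,4,5,6,7,8,9,10,12,13,14}
(D ∪ A) ∩ ((A ∩ E) ∩ (D ∖ C))ᶜ = {1,2,3,4,5,6,7,8,9,10,12,14}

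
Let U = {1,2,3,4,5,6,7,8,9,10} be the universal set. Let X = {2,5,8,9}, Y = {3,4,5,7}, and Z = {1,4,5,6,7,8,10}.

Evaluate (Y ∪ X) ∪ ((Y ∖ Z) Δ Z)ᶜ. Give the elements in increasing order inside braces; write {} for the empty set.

{2,3,4,5,7,8,9}

Y ∪ X = {2,3,4,5,7,8,9}
Y ∖ Z = {3}
(Y ∖ Z) Δ Z = {1,3,4,5,6,7,8,10}
((Y ∖ Z) Δ Z)ᶜ = {2,9}
(Y ∪ X) ∪ ((Y ∖ Z) Δ Z)ᶜ = {2,3,4,5,7,8,9}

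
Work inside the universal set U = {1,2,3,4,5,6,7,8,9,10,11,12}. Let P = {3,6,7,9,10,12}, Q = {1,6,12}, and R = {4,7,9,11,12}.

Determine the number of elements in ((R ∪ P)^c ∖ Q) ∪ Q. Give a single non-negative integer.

6

R ∪ P = {3,4,6,7,9,10,11,12}
(R ∪ P)^c = {1,2,5,8}
(R ∪ P)^c ∖ Q = {2,5,8}
((R ∪ P)^c ∖ Q) ∪ Q = {1,2,5,6,8,12}
|((R ∪ P)^c ∖ Q) ∪ Q| = 6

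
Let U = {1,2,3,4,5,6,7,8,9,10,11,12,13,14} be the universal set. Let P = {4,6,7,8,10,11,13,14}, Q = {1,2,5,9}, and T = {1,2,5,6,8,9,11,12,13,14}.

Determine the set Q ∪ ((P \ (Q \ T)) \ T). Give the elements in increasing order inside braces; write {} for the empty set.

{1,2,4,5,7,9,10}

Q \ T = {}
P \ (Q \ T) = {4,6,7,8,10,11,13,14}
(P \ (Q \ T)) \ T = {4,7,10}
Q ∪ ((P \ (Q \ T)) \ T) = {1,2,4,5,7,9,10}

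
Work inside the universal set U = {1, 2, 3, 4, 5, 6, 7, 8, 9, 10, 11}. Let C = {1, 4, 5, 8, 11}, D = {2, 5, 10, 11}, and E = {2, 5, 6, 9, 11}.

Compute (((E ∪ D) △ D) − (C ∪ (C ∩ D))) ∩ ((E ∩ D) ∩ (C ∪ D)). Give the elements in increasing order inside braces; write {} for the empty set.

{}

E ∪ D = {2, 5, 6, 9, 10, 11}
(E ∪ D) △ D = {6, 9}
C ∩ D = {5, 11}
C ∪ (C ∩ D) = {1, 4, 5, 8, 11}
((E ∪ D) △ D) − (C ∪ (C ∩ D)) = {6, 9}
E ∩ D = {2, 5, 11}
C ∪ D = {1, 2, 4, 5, 8, 10, 11}
(E ∩ D) ∩ (C ∪ D) = {2, 5, 11}
(((E ∪ D) △ D) − (C ∪ (C ∩ D))) ∩ ((E ∩ D) ∩ (C ∪ D)) = {}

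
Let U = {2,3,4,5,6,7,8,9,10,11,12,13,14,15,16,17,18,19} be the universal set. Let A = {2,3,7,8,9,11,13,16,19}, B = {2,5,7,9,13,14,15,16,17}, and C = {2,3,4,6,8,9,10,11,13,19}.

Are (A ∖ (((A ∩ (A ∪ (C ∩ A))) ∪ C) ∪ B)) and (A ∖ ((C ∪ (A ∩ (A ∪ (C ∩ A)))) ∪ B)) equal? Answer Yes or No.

C ∩ A = {2,3,8,9,11,13,19}
A ∪ (C ∩ A) = {2,3,7,8,9,11,13,16,19}
A ∩ (A ∪ (C ∩ A)) = {2,3,7,8,9,11,13,16,19}
(A ∩ (A ∪ (C ∩ A))) ∪ C = {2,3,4,6,7,8,9,10,11,13,16,19}
((A ∩ (A ∪ (C ∩ A))) ∪ C) ∪ B = {2,3,4,5,6,7,8,9,10,11,13,14,15,16,17,19}
A ∖ (((A ∩ (A ∪ (C ∩ A))) ∪ C) ∪ B) = {}
C ∪ (A ∩ (A ∪ (C ∩ A))) = {2,3,4,6,7,8,9,10,11,13,16,19}
(C ∪ (A ∩ (A ∪ (C ∩ A)))) ∪ B = {2,3,4,5,6,7,8,9,10,11,13,14,15,16,17,19}
A ∖ ((C ∪ (A ∩ (A ∪ (C ∩ A)))) ∪ B) = {}
Both equal {}, so A ∖ (((A ∩ (A ∪ (C ∩ A))) ∪ C) ∪ B) = A ∖ ((C ∪ (A ∩ (A ∪ (C ∩ A)))) ∪ B).

Yes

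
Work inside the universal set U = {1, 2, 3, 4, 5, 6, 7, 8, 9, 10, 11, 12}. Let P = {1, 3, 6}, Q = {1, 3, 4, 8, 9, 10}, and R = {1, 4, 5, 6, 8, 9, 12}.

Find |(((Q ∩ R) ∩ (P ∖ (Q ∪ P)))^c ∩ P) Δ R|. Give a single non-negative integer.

Q ∩ R = {1, 4, 8, 9}
Q ∪ P = {1, 3, 4, 6, 8, 9, 10}
P ∖ (Q ∪ P) = {}
(Q ∩ R) ∩ (P ∖ (Q ∪ P)) = {}
((Q ∩ R) ∩ (P ∖ (Q ∪ P)))^c = {1, 2, 3, 4, 5, 6, 7, 8, 9, 10, 11, 12}
((Q ∩ R) ∩ (P ∖ (Q ∪ P)))^c ∩ P = {1, 3, 6}
(((Q ∩ R) ∩ (P ∖ (Q ∪ P)))^c ∩ P) Δ R = {3, 4, 5, 8, 9, 12}
|(((Q ∩ R) ∩ (P ∖ (Q ∪ P)))^c ∩ P) Δ R| = 6

6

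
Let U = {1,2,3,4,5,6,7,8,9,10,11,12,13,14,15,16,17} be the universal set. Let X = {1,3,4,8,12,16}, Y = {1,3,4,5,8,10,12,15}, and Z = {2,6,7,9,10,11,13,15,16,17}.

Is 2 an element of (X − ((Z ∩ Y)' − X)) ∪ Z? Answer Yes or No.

Yes

2 ∈ Z and 2 ∉ Y, so 2 ∉ Z ∩ Y
2 ∈ (Z ∩ Y)' since 2 ∉ (Z ∩ Y)
2 ∈ (Z ∩ Y)' and 2 ∉ X, so 2 ∈ (Z ∩ Y)' − X
2 ∉ X and 2 ∈ ((Z ∩ Y)' − X), so 2 ∉ X − ((Z ∩ Y)' − X)
2 ∉ (X − ((Z ∩ Y)' − X)) and 2 ∈ Z, so 2 ∈ (X − ((Z ∩ Y)' − X)) ∪ Z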